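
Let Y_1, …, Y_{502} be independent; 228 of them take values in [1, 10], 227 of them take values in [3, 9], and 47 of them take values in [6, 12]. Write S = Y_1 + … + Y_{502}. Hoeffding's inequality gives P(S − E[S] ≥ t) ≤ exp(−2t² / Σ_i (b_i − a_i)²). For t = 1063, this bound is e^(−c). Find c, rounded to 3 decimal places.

79.766

Σ(b_i − a_i)² = 228·9² + 227·6² + 47·6² = 28332.
c = 2t² / 28332 = 2·1063² / 28332 = 79.7663.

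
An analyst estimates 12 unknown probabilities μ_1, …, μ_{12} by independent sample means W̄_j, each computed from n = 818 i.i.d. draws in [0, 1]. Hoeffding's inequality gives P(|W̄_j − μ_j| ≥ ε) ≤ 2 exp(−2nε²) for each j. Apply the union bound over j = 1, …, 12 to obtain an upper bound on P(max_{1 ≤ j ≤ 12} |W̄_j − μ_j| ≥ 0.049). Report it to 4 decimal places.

0.4724

Per-experiment Hoeffding bound: 2·exp(−2·818·0.049²) = 2·exp(−3.92804) = 0.039365.
Union bound over 12 events: 12·0.039365 = 0.47237.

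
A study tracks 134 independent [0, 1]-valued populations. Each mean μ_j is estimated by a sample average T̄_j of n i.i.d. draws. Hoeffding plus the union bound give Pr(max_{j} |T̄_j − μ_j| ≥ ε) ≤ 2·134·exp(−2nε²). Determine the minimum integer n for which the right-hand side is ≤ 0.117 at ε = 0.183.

116

Need 2·134·exp(−2nε²) ≤ 0.117, i.e. exp(−2nε²) ≤ 0.117/268.
So 2nε² ≥ ln(268/0.117) = 7.736568.
Hence n ≥ 7.736568/(2·0.183²) = 115.509.
The smallest integer n is 116.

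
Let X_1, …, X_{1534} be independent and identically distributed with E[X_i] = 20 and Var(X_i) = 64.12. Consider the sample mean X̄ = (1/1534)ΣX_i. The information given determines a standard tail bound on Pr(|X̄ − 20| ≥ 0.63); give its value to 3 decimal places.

With mean and variance of each term known, Chebyshev's inequality bounds the deviation of the sum (or sample mean).
Var(X̄) = Var(X_i)/n = 64.12/1534 = 0.041799.
Chebyshev: Pr(|X̄ − 20| ≥ 0.63) ≤ Var(X̄)/(0.63)² = 64.12/(1534·0.63²) = 0.1053.

0.105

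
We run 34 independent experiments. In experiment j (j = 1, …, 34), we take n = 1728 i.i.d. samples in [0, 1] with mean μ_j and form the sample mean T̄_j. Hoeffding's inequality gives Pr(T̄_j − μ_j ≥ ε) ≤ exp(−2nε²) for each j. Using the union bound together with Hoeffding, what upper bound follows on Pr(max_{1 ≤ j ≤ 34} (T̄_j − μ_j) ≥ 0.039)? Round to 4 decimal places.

0.1772

Per-experiment Hoeffding bound: exp(−2·1728·0.039²) = exp(−5.25658) = 0.0052131.
Union bound over 34 events: 34·0.0052131 = 0.17725.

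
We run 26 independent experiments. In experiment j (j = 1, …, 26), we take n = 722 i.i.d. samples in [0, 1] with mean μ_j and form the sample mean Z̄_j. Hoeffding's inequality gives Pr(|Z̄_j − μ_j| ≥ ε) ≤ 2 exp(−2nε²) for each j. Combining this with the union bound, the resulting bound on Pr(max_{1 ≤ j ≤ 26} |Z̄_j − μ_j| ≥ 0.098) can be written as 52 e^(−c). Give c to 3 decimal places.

Union bound over the 26 events: Pr(max_{1 ≤ j ≤ 26} |Z̄_j − μ_j| ≥ 0.098) ≤ 26·2·exp(−2nε²) = 52 exp(−2·722·0.098²).
So c = 2·722·0.098² = 13.8682.

13.868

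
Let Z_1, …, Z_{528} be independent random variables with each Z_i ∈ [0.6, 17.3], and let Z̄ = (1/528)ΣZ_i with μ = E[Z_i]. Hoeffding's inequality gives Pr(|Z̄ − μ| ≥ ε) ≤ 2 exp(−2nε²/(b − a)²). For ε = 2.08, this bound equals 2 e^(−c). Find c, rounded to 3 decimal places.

c = 2nε²/(b − a)² = 2·528·2.08² / 16.7² = 16.3817.

16.382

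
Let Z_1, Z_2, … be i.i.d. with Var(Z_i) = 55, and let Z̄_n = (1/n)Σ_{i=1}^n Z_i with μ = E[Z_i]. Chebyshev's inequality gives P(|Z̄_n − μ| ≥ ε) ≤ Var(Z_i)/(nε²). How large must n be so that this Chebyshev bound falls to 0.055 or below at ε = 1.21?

684

Require 55/(n·1.21²) ≤ 0.055, i.e. n ≥ 55/(0.055·1.21²) = 683.013.
The smallest integer n is 684.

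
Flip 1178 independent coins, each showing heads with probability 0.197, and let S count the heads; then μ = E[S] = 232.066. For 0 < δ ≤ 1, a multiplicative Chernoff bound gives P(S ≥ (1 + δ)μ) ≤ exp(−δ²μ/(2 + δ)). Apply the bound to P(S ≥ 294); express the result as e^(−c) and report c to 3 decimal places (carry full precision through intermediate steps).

Write 294 = (1 + δ)μ, so δ = 294/232.066 − 1 = 0.266881…
Then the exponent is δ²μ/(2 + δ) = (294 − μ)² / (μ·(2 + δ)) = 7.291519.

7.292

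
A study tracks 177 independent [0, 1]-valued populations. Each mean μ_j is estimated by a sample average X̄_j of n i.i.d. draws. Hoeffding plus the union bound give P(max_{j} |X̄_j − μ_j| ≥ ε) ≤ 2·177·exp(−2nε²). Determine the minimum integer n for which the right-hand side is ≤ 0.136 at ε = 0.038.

Need 2·177·exp(−2nε²) ≤ 0.136, i.e. exp(−2nε²) ≤ 0.136/354.
So 2nε² ≥ ln(354/0.136) = 7.864397.
Hence n ≥ 7.864397/(2·0.038²) = 2723.129.
The smallest integer n is 2724.

2724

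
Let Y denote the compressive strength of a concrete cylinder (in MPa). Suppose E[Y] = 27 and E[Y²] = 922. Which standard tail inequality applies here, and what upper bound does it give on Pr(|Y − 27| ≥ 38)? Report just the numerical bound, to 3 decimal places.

The first two moments determine the variance, so Chebyshev's inequality is the sharpest standard bound available.
Var(Y) = E[Y²] − (E[Y])² = 922 − 729 = 193.
Chebyshev's inequality: Pr(|Y − μ| ≥ t) ≤ Var(Y)/t² = 193/1444 = 0.1337.

0.134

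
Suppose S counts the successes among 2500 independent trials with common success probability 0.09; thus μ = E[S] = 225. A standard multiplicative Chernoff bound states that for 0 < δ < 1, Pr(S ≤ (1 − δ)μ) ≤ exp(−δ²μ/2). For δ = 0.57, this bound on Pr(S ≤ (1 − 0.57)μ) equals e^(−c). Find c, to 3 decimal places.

36.551

c = δ²μ/2 = 0.57²·225/2 = 36.5513.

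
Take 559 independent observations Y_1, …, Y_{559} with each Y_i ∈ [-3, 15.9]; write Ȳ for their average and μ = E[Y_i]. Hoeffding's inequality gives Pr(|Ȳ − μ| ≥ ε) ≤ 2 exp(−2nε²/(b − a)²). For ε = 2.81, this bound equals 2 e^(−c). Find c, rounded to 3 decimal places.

c = 2nε²/(b − a)² = 2·559·2.81² / 18.9² = 24.7133.

24.713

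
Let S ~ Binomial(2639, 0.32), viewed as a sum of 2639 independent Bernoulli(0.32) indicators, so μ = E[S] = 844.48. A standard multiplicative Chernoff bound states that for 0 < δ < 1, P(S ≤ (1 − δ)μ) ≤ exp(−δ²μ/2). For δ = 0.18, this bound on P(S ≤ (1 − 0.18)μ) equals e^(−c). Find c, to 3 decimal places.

13.681

c = δ²μ/2 = 0.18²·844.48/2 = 13.6806.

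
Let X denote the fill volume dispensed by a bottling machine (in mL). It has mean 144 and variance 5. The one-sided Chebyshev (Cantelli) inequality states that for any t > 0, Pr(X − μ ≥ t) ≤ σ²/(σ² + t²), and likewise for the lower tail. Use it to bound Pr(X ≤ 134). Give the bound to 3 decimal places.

0.048

Here σ² = 5 and t = 10, so σ² + t² = 105.
Cantelli's bound: 5/105 = 0.0476.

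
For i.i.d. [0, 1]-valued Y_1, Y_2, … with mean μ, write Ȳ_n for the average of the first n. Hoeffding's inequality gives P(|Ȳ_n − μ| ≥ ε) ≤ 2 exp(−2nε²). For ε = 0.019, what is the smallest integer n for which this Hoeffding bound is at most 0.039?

5454

Require 2·exp(−2nε²) ≤ 0.039, i.e. 2nε² ≥ ln(2/0.039) = 3.937341.
So n ≥ 3.937341 / (2·0.019²) = 5453.381.
The smallest integer n is 5454.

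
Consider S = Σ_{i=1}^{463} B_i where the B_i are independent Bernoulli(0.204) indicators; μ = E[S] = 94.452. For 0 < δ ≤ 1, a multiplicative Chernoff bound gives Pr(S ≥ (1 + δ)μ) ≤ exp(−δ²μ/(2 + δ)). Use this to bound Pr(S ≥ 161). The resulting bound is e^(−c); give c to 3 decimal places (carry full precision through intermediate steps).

Write 161 = (1 + δ)μ, so δ = 161/94.452 − 1 = 0.7045695…
Then the exponent is δ²μ/(2 + δ) = (161 − μ)² / (μ·(2 + δ)) = 17.336471.

17.336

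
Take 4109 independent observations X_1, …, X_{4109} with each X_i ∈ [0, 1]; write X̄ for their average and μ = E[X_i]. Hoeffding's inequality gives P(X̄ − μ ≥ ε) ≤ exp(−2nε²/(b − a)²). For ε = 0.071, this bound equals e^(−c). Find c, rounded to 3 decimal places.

c = 2nε²/(b − a)² = 2·4109·0.071² / 1² = 41.4269.

41.427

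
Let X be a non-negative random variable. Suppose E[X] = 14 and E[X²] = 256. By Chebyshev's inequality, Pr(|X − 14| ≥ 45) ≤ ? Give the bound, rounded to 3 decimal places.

0.030

Var(X) = E[X²] − (E[X])² = 256 − 196 = 60.
Chebyshev's inequality: Pr(|X − μ| ≥ t) ≤ Var(X)/t² = 60/2025 = 0.0296.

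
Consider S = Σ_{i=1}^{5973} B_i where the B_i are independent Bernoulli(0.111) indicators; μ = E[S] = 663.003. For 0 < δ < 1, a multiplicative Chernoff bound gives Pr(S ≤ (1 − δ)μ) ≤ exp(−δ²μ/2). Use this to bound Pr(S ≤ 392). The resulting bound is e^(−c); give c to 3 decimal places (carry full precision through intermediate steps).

55.386

Write 392 = (1 − δ)μ, so δ = 1 − 392/663.003 = 0.4087508…
Then the exponent is δ²μ/2 = (μ − 392)²/(2μ) = 55.386345.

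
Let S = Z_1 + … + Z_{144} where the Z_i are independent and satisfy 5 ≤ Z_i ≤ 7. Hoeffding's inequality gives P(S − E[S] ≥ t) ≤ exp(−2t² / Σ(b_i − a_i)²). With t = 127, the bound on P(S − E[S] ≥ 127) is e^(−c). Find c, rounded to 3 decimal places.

Σ(b_i − a_i)² = 144·(2)² = 576.
c = 2t²/576 = 2·127²/576 = 56.0035.

56.003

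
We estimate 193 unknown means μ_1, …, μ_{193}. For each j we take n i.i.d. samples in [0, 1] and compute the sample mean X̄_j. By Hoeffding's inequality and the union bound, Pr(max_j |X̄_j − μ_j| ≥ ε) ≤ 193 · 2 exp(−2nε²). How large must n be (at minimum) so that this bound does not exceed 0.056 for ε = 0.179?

Need 2·193·exp(−2nε²) ≤ 0.056, i.e. exp(−2nε²) ≤ 0.056/386.
So 2nε² ≥ ln(386/0.056) = 8.838241.
Hence n ≥ 8.838241/(2·0.179²) = 137.921.
The smallest integer n is 138.

138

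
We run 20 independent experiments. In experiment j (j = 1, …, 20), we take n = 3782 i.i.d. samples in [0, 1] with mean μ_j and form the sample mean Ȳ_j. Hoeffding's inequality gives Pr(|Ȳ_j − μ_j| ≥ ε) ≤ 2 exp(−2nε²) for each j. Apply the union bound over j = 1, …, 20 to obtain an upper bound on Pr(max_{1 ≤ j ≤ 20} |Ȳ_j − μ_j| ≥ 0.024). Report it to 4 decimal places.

Per-experiment Hoeffding bound: 2·exp(−2·3782·0.024²) = 2·exp(−4.35686) = 0.025637.
Union bound over 20 events: 20·0.025637 = 0.51274.

0.5127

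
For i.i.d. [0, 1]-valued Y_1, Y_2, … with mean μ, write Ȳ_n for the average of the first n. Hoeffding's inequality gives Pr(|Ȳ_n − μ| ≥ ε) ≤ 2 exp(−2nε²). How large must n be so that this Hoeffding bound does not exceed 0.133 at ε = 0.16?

Require 2·exp(−2nε²) ≤ 0.133, i.e. 2nε² ≥ ln(2/0.133) = 2.710553.
So n ≥ 2.710553 / (2·0.16²) = 52.940.
The smallest integer n is 53.

53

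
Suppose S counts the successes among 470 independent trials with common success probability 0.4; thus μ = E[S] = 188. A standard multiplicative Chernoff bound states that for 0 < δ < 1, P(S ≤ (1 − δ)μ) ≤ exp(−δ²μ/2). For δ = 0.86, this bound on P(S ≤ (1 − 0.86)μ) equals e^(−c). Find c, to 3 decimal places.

69.522

c = δ²μ/2 = 0.86²·188/2 = 69.5224.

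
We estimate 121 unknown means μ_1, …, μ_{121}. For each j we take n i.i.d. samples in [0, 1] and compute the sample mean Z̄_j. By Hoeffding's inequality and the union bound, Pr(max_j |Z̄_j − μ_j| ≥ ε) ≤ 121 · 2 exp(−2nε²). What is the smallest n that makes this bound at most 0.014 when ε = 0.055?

Need 2·121·exp(−2nε²) ≤ 0.014, i.e. exp(−2nε²) ≤ 0.014/242.
So 2nε² ≥ ln(242/0.014) = 9.757636.
Hence n ≥ 9.757636/(2·0.055²) = 1612.832.
The smallest integer n is 1613.

1613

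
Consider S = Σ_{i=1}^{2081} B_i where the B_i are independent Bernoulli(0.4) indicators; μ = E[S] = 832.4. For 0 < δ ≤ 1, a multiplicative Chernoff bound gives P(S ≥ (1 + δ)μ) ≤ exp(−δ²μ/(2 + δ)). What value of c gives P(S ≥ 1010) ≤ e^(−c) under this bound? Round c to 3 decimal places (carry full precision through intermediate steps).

Write 1010 = (1 + δ)μ, so δ = 1010/832.4 − 1 = 0.213359…
Then the exponent is δ²μ/(2 + δ) = (1010 − μ)² / (μ·(2 + δ)) = 17.119931.

17.120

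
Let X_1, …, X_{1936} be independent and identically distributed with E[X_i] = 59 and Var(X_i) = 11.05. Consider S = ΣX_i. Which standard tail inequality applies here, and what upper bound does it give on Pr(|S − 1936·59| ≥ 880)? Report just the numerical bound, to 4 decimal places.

0.0276

With mean and variance of each term known, Chebyshev's inequality bounds the deviation of the sum (or sample mean).
Var(S) = n·Var(X_i) = 1936·11.05 = 21392.8.
Chebyshev: Pr(|S − 1936·59| ≥ 880) ≤ Var(S)/880² = 21392.8/774400 = 0.0276.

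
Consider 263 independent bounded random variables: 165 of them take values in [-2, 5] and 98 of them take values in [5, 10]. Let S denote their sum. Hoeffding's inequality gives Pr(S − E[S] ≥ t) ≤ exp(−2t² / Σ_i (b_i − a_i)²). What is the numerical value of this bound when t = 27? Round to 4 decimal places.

Σ(b_i − a_i)² = 165·7² + 98·5² = 10535.
Exponent = 2·27² / 10535 = 0.13840.
Bound = exp(−0.13840) = 0.87075.

0.8708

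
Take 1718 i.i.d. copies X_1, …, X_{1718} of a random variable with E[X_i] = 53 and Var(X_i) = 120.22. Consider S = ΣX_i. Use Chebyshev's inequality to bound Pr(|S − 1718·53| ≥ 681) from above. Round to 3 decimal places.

Var(S) = n·Var(X_i) = 1718·120.22 = 206537.96.
Chebyshev: Pr(|S − 1718·53| ≥ 681) ≤ Var(S)/681² = 206537.96/463761 = 0.4454.

0.445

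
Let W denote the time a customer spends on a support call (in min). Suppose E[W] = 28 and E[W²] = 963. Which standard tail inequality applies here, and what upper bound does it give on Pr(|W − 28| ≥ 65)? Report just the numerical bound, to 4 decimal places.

0.0424

The first two moments determine the variance, so Chebyshev's inequality is the sharpest standard bound available.
Var(W) = E[W²] − (E[W])² = 963 − 784 = 179.
Chebyshev's inequality: Pr(|W − μ| ≥ t) ≤ Var(W)/t² = 179/4225 = 0.0424.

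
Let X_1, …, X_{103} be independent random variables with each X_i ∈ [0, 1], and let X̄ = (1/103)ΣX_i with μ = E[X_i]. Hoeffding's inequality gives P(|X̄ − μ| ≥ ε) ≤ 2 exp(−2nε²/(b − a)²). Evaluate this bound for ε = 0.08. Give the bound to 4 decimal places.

0.5351

Exponent: 2nε²/(b − a)² = 2·103·0.08² / 1² = 1.31840.
Bound = 2·exp(−1.31840) = 0.53513.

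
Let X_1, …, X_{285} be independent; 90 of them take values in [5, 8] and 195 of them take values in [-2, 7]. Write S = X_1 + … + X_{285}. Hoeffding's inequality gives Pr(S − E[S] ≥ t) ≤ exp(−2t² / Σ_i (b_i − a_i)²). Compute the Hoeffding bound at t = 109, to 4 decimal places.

0.2391

Σ(b_i − a_i)² = 90·3² + 195·9² = 16605.
Exponent = 2·109² / 16605 = 1.43101.
Bound = exp(−1.43101) = 0.23907.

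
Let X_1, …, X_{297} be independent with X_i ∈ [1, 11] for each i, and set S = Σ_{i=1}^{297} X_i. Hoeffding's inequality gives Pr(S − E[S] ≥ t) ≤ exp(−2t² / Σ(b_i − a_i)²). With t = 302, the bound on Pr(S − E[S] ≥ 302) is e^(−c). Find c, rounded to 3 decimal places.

6.142

Σ(b_i − a_i)² = 297·(10)² = 29700.
c = 2t²/29700 = 2·302²/29700 = 6.1417.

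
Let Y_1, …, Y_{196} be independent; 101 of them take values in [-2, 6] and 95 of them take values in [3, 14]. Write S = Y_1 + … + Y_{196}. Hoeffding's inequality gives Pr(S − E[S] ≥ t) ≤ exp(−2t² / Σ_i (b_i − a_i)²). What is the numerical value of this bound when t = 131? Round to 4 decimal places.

0.1479

Σ(b_i − a_i)² = 101·8² + 95·11² = 17959.
Exponent = 2·131² / 17959 = 1.91113.
Bound = exp(−1.91113) = 0.14791.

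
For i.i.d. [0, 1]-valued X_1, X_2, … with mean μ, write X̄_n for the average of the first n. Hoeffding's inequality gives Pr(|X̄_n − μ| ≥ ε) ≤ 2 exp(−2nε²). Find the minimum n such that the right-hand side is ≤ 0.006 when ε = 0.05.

1162

Require 2·exp(−2nε²) ≤ 0.006, i.e. 2nε² ≥ ln(2/0.006) = 5.809143.
So n ≥ 5.809143 / (2·0.05²) = 1161.829.
The smallest integer n is 1162.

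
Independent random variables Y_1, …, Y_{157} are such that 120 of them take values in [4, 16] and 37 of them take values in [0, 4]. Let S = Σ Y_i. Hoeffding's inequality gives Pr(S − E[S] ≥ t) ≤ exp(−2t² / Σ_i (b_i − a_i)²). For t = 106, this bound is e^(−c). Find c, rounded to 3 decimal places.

1.257

Σ(b_i − a_i)² = 120·12² + 37·4² = 17872.
c = 2t² / 17872 = 2·106² / 17872 = 1.2574.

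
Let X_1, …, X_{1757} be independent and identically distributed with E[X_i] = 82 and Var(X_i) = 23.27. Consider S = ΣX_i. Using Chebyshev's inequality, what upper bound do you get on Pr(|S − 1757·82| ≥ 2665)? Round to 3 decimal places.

0.006

Var(S) = n·Var(X_i) = 1757·23.27 = 40885.39.
Chebyshev: Pr(|S − 1757·82| ≥ 2665) ≤ Var(S)/2665² = 40885.39/7102225 = 0.0058.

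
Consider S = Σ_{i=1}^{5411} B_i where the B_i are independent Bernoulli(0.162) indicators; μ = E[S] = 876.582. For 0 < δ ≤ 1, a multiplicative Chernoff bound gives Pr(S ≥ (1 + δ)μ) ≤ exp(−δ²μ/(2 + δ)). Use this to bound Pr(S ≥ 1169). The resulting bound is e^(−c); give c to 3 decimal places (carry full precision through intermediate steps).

Write 1169 = (1 + δ)μ, so δ = 1169/876.582 − 1 = 0.3335889…
Then the exponent is δ²μ/(2 + δ) = (1169 − μ)² / (μ·(2 + δ)) = 41.801447.

41.801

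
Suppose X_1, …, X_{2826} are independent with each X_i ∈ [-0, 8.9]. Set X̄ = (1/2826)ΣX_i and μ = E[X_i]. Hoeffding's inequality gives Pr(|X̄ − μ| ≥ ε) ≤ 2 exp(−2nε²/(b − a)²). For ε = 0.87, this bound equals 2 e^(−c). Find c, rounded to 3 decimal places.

c = 2nε²/(b − a)² = 2·2826·0.87² / 8.9² = 54.0083.

54.008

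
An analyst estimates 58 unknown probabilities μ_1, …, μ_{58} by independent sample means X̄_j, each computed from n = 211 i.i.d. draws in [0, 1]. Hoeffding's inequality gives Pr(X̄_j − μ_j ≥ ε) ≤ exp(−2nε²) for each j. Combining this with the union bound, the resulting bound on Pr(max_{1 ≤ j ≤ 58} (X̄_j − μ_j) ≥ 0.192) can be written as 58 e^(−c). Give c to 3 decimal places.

Union bound over the 58 events: Pr(max_{1 ≤ j ≤ 58} (X̄_j − μ_j) ≥ 0.192) ≤ 58·exp(−2nε²) = 58 exp(−2·211·0.192²).
So c = 2·211·0.192² = 15.5566.

15.557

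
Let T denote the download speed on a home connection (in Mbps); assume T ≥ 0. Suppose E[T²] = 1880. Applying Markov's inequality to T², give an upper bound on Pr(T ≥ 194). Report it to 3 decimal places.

Since T ≥ 0, the event {T ≥ 194} is the same as {T² ≥ 37636}.
Markov's inequality applied to T² gives Pr(T² ≥ 37636) ≤ E[T²]/37636 = 1880/37636 = 0.0500.

0.050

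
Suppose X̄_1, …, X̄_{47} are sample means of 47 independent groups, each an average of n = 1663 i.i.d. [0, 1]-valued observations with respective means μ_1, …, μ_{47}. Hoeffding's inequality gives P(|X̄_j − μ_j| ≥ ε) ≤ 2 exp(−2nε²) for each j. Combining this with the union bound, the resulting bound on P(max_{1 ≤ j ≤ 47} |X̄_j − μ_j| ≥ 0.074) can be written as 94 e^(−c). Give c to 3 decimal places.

18.213

Union bound over the 47 events: P(max_{1 ≤ j ≤ 47} |X̄_j − μ_j| ≥ 0.074) ≤ 47·2·exp(−2nε²) = 94 exp(−2·1663·0.074²).
So c = 2·1663·0.074² = 18.2132.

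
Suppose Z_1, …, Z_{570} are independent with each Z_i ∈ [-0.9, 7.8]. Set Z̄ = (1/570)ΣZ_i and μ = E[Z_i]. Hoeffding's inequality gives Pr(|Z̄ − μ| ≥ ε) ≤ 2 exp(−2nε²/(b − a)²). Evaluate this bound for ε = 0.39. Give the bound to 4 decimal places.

0.2024

Exponent: 2nε²/(b − a)² = 2·570·0.39² / 8.7² = 2.29084.
Bound = 2·exp(−2.29084) = 0.20236.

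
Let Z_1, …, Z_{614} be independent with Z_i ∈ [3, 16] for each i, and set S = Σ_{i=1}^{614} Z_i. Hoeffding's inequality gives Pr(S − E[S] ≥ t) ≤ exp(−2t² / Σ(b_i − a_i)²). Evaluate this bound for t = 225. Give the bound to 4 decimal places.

0.3769

Σ(b_i − a_i)² = 614·(13)² = 103766.
Exponent = 2·225²/103766 = 0.9758.
Bound = exp(−0.9758) = 0.37691.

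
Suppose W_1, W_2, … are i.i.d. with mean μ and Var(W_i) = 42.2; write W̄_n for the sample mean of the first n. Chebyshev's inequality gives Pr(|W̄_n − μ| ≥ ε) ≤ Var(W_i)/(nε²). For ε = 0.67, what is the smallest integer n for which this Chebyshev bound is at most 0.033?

2849

Require 42.2/(n·0.67²) ≤ 0.033, i.e. n ≥ 42.2/(0.033·0.67²) = 2848.714.
The smallest integer n is 2849.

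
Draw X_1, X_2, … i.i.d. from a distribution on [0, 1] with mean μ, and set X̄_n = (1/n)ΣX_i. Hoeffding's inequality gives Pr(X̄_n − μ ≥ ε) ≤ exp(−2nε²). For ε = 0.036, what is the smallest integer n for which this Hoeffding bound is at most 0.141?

Require exp(−2nε²) ≤ 0.141, i.e. 2nε² ≥ ln(1/0.141) = 1.958995.
So n ≥ 1.958995 / (2·0.036²) = 755.785.
The smallest integer n is 756.

756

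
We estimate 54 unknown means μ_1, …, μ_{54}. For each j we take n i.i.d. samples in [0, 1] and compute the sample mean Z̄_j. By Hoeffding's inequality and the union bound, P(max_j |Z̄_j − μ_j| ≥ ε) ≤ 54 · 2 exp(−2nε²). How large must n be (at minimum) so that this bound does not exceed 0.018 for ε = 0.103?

411

Need 2·54·exp(−2nε²) ≤ 0.018, i.e. exp(−2nε²) ≤ 0.018/108.
So 2nε² ≥ ln(108/0.018) = 8.699515.
Hence n ≥ 8.699515/(2·0.103²) = 410.006.
The smallest integer n is 411.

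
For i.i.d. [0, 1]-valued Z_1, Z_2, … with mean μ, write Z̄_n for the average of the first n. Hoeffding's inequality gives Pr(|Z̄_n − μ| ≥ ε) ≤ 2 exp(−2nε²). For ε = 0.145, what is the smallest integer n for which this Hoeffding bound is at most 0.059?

Require 2·exp(−2nε²) ≤ 0.059, i.e. 2nε² ≥ ln(2/0.059) = 3.523365.
So n ≥ 3.523365 / (2·0.145²) = 83.790.
The smallest integer n is 84.

84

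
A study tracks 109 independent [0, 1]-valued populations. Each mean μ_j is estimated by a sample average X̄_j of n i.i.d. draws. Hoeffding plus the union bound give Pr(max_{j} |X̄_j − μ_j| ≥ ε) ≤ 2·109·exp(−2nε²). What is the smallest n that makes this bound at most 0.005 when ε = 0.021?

12113

Need 2·109·exp(−2nε²) ≤ 0.005, i.e. exp(−2nε²) ≤ 0.005/218.
So 2nε² ≥ ln(218/0.005) = 10.682812.
Hence n ≥ 10.682812/(2·0.021²) = 12112.032.
The smallest integer n is 12113.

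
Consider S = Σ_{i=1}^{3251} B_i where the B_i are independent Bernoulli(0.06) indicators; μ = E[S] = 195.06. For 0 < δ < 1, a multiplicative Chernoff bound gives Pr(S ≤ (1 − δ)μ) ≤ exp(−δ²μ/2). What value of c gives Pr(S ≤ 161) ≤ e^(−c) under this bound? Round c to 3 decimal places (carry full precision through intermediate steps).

Write 161 = (1 − δ)μ, so δ = 1 − 161/195.06 = 0.1746129…
Then the exponent is δ²μ/2 = (μ − 161)²/(2μ) = 2.973658.

2.974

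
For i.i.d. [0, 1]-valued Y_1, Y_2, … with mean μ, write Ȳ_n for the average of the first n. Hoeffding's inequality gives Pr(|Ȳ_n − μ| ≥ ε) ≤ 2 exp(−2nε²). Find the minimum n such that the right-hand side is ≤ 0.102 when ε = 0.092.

176

Require 2·exp(−2nε²) ≤ 0.102, i.e. 2nε² ≥ ln(2/0.102) = 2.975930.
So n ≥ 2.975930 / (2·0.092²) = 175.799.
The smallest integer n is 176.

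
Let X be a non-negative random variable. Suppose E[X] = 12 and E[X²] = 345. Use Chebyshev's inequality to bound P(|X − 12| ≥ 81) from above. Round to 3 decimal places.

0.031

Var(X) = E[X²] − (E[X])² = 345 − 144 = 201.
Chebyshev's inequality: P(|X − μ| ≥ t) ≤ Var(X)/t² = 201/6561 = 0.0306.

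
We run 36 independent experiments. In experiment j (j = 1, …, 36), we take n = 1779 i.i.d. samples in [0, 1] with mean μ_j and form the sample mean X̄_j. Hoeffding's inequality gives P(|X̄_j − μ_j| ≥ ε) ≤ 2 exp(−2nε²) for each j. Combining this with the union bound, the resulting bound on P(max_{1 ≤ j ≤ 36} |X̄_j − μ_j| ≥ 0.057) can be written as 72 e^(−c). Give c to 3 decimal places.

11.560

Union bound over the 36 events: P(max_{1 ≤ j ≤ 36} |X̄_j − μ_j| ≥ 0.057) ≤ 36·2·exp(−2nε²) = 72 exp(−2·1779·0.057²).
So c = 2·1779·0.057² = 11.5599.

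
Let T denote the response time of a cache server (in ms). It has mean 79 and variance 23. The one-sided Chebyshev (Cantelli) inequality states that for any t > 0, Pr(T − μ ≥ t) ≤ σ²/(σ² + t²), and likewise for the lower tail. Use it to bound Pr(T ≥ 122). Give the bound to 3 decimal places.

Here σ² = 23 and t = 43, so σ² + t² = 1872.
Cantelli's bound: 23/1872 = 0.0123.

0.012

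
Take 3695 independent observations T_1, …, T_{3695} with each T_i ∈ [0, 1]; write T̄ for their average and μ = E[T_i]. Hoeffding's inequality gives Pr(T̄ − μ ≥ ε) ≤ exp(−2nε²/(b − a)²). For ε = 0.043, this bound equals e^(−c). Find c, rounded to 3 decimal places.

c = 2nε²/(b − a)² = 2·3695·0.043² / 1² = 13.6641.

13.664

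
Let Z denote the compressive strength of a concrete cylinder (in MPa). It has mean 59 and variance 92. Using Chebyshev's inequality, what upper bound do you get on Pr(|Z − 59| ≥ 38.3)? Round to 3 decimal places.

Chebyshev: Pr(|Z − μ| ≥ t) ≤ Var(Z)/t².
Bound = 92 / 1466.89 = 0.0627.

0.063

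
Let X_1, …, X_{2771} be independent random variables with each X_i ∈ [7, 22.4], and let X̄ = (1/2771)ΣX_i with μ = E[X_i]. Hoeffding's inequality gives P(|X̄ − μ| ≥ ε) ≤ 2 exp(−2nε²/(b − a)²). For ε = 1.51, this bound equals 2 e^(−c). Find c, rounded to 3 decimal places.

c = 2nε²/(b − a)² = 2·2771·1.51² / 15.4² = 53.2818.

53.282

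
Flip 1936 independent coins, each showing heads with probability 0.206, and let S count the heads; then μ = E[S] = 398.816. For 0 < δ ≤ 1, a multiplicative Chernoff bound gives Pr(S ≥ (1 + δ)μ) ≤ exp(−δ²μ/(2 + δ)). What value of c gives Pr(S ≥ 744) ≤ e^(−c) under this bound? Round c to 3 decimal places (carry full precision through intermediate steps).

Write 744 = (1 + δ)μ, so δ = 744/398.816 − 1 = 0.8655219…
Then the exponent is δ²μ/(2 + δ) = (744 − μ)² / (μ·(2 + δ)) = 104.261748.

104.262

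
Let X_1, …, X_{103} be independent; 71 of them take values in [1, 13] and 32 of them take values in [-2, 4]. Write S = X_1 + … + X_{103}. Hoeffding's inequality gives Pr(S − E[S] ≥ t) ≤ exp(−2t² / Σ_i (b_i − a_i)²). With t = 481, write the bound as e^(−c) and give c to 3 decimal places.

40.675

Σ(b_i − a_i)² = 71·12² + 32·6² = 11376.
c = 2t² / 11376 = 2·481² / 11376 = 40.6753.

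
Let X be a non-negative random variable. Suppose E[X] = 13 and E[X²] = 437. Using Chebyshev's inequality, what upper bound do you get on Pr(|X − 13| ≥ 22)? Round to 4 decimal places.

0.5537

Var(X) = E[X²] − (E[X])² = 437 − 169 = 268.
Chebyshev's inequality: Pr(|X − μ| ≥ t) ≤ Var(X)/t² = 268/484 = 0.5537.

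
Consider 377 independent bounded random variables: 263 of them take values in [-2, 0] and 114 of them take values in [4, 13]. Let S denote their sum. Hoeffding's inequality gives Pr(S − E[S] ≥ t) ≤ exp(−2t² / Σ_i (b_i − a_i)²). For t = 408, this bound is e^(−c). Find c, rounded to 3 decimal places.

32.367

Σ(b_i − a_i)² = 263·2² + 114·9² = 10286.
c = 2t² / 10286 = 2·408² / 10286 = 32.3671.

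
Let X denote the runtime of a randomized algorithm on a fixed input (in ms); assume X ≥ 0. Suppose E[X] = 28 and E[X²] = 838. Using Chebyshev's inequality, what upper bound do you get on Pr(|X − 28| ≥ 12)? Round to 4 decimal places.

Var(X) = E[X²] − (E[X])² = 838 − 784 = 54.
Chebyshev's inequality: Pr(|X − μ| ≥ t) ≤ Var(X)/t² = 54/144 = 0.3750.

0.3750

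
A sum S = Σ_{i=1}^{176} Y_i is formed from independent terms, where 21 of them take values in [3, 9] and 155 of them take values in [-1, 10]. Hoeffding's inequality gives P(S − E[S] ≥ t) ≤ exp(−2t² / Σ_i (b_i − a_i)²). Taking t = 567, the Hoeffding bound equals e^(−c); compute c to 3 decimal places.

Σ(b_i − a_i)² = 21·6² + 155·11² = 19511.
c = 2t² / 19511 = 2·567² / 19511 = 32.9546.

32.955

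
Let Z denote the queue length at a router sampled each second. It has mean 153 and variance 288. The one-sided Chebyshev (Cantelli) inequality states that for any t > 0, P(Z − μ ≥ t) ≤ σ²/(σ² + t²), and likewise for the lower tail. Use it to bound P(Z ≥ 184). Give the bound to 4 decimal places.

0.2306

Here σ² = 288 and t = 31, so σ² + t² = 1249.
Cantelli's bound: 288/1249 = 0.2306.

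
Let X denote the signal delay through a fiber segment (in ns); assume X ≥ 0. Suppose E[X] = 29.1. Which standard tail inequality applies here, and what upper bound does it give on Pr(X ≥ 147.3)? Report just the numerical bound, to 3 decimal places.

0.198

Only the mean of a non-negative variable is known, so Markov's inequality is the applicable tail bound.
Markov's inequality: for a non-negative random variable, Pr(X ≥ a) ≤ E[X]/a.
Here E[X] = 29.1 and a = 147.3, so the bound is 29.1/147.3 = 0.1976.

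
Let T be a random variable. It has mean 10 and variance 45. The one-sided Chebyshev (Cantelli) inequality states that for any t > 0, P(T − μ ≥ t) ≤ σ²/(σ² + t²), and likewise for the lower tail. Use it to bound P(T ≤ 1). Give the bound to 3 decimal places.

Here σ² = 45 and t = 9, so σ² + t² = 126.
Cantelli's bound: 45/126 = 0.3571.

0.357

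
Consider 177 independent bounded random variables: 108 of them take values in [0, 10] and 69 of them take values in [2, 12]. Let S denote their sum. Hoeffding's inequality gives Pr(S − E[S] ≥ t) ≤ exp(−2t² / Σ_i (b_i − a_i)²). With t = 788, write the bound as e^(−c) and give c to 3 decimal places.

70.163

Σ(b_i − a_i)² = 108·10² + 69·10² = 17700.
c = 2t² / 17700 = 2·788² / 17700 = 70.1632.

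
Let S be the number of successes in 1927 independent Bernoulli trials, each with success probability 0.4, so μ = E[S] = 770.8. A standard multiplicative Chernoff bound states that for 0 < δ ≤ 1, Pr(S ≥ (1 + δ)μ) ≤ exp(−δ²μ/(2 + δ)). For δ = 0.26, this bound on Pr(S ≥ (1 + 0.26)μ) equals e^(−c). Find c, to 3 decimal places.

23.056

c = δ²μ/(2 + δ) = 0.26²·770.8/(2 + 0.26) = 23.0558.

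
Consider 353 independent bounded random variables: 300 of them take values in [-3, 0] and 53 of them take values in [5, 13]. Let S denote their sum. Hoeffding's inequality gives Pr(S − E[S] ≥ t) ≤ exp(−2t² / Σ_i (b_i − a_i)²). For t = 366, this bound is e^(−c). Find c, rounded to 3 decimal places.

Σ(b_i − a_i)² = 300·3² + 53·8² = 6092.
c = 2t² / 6092 = 2·366² / 6092 = 43.9777.

43.978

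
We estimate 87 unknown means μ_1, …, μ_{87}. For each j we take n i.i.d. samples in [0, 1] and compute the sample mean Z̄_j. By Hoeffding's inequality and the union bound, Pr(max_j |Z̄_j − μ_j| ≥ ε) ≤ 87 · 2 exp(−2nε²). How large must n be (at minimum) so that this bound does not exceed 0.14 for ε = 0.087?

471

Need 2·87·exp(−2nε²) ≤ 0.14, i.e. exp(−2nε²) ≤ 0.14/174.
So 2nε² ≥ ln(174/0.14) = 7.125168.
Hence n ≥ 7.125168/(2·0.087²) = 470.681.
The smallest integer n is 471.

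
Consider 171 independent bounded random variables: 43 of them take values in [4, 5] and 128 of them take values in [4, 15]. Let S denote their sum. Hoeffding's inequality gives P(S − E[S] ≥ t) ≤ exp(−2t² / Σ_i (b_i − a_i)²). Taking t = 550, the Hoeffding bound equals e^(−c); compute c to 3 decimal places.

Σ(b_i − a_i)² = 43·1² + 128·11² = 15531.
c = 2t² / 15531 = 2·550² / 15531 = 38.9543.

38.954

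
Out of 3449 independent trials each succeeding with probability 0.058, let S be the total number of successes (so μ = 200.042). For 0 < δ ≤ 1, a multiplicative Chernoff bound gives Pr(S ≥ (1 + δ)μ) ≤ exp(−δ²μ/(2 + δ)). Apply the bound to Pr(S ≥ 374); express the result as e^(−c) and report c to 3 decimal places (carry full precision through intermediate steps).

52.716

Write 374 = (1 + δ)μ, so δ = 374/200.042 − 1 = 0.8696074…
Then the exponent is δ²μ/(2 + δ) = (374 − μ)² / (μ·(2 + δ)) = 52.716327.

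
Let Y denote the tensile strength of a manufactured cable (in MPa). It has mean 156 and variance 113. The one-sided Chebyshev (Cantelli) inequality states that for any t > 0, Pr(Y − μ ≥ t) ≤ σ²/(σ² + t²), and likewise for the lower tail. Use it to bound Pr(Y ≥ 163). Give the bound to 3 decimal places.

Here σ² = 113 and t = 7, so σ² + t² = 162.
Cantelli's bound: 113/162 = 0.6975.

0.698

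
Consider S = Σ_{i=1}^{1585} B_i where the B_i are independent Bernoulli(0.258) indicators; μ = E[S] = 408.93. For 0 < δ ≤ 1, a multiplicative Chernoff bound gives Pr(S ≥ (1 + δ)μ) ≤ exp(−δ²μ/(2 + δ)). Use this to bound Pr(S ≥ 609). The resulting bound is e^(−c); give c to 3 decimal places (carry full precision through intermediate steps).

39.323

Write 609 = (1 + δ)μ, so δ = 609/408.93 − 1 = 0.4892524…
Then the exponent is δ²μ/(2 + δ) = (609 − μ)² / (μ·(2 + δ)) = 39.322945.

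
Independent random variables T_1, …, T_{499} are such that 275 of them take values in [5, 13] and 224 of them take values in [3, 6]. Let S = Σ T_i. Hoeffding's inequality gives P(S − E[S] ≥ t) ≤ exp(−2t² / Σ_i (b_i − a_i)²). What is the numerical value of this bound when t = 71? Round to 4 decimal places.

Σ(b_i − a_i)² = 275·8² + 224·3² = 19616.
Exponent = 2·71² / 19616 = 0.51397.
Bound = exp(−0.51397) = 0.59812.

0.5981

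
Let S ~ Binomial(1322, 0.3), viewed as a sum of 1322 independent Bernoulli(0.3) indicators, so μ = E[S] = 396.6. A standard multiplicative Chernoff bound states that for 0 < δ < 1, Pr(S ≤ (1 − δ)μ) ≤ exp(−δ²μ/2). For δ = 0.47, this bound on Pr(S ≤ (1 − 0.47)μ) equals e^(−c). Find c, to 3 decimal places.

43.804

c = δ²μ/2 = 0.47²·396.6/2 = 43.8045.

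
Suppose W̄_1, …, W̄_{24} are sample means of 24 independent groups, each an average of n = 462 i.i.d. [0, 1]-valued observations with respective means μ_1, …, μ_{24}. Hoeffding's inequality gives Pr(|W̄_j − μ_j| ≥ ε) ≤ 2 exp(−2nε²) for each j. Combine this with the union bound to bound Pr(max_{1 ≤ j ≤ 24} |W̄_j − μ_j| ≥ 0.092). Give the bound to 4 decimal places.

Per-experiment Hoeffding bound: 2·exp(−2·462·0.092²) = 2·exp(−7.82074) = 0.00080265.
Union bound over 24 events: 24·0.00080265 = 0.01926.

0.0193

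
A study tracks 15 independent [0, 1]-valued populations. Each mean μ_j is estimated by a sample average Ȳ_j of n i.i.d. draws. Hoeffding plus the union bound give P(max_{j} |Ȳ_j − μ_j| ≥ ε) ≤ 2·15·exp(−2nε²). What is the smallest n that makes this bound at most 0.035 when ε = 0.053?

1203

Need 2·15·exp(−2nε²) ≤ 0.035, i.e. exp(−2nε²) ≤ 0.035/30.
So 2nε² ≥ ln(30/0.035) = 6.753605.
Hence n ≥ 6.753605/(2·0.053²) = 1202.137.
The smallest integer n is 1203.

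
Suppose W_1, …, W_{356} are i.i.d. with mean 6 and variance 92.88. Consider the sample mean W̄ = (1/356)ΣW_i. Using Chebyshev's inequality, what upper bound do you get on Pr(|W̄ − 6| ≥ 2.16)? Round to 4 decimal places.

0.0559

Var(W̄) = Var(W_i)/n = 92.88/356 = 0.2609.
Chebyshev: Pr(|W̄ − 6| ≥ 2.16) ≤ Var(W̄)/(2.16)² = 92.88/(356·2.16²) = 0.0559.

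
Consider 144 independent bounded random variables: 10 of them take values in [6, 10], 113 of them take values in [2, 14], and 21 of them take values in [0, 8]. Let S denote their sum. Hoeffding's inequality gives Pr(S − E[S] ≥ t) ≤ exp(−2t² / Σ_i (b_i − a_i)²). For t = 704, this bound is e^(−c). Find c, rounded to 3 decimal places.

Σ(b_i − a_i)² = 10·4² + 113·12² + 21·8² = 17776.
c = 2t² / 17776 = 2·704² / 17776 = 55.7624.

55.762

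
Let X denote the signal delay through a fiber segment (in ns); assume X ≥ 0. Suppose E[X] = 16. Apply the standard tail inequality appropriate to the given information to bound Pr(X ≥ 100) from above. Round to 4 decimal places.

Only the mean of a non-negative variable is known, so Markov's inequality is the applicable tail bound.
Markov's inequality: for a non-negative random variable, Pr(X ≥ a) ≤ E[X]/a.
Here E[X] = 16 and a = 100, so the bound is 16/100 = 0.1600.

0.1600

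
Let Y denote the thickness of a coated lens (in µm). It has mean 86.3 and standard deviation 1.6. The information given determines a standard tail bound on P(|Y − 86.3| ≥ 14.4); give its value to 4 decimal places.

0.0123

Mean and variance are known, so Chebyshev's inequality applies.
Chebyshev: P(|Y − μ| ≥ t) ≤ Var(Y)/t².
Var(Y) = σ² = 1.6² = 2.56.
Bound = 2.56 / 207.36 = 0.0123.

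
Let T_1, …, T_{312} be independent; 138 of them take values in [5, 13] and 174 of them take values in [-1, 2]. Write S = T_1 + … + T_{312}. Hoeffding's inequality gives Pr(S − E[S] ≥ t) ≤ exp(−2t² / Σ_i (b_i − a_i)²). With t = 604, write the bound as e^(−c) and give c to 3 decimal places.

70.170

Σ(b_i − a_i)² = 138·8² + 174·3² = 10398.
c = 2t² / 10398 = 2·604² / 10398 = 70.1704.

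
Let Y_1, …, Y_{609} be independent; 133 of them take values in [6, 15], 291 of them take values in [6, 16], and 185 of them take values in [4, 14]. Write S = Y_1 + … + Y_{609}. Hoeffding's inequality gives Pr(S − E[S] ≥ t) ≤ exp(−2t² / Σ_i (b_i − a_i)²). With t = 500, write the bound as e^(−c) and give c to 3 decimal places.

8.566

Σ(b_i − a_i)² = 133·9² + 291·10² + 185·10² = 58373.
c = 2t² / 58373 = 2·500² / 58373 = 8.5656.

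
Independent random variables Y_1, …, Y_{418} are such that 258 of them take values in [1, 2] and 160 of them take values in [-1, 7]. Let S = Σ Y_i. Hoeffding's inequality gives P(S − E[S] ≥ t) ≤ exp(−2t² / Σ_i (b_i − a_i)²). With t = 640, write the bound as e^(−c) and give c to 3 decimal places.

Σ(b_i − a_i)² = 258·1² + 160·8² = 10498.
c = 2t² / 10498 = 2·640² / 10498 = 78.0339.

78.034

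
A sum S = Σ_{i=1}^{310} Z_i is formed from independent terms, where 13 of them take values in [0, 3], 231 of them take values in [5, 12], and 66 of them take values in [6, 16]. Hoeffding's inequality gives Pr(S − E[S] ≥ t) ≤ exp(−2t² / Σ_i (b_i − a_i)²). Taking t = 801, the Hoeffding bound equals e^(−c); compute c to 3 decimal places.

71.147

Σ(b_i − a_i)² = 13·3² + 231·7² + 66·10² = 18036.
c = 2t² / 18036 = 2·801² / 18036 = 71.1467.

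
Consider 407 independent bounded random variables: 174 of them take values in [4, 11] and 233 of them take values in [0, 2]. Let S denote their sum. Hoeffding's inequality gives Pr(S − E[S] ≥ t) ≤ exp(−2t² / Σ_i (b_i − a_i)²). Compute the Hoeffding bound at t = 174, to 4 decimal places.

0.0017

Σ(b_i − a_i)² = 174·7² + 233·2² = 9458.
Exponent = 2·174² / 9458 = 6.40220.
Bound = exp(−6.40220) = 0.00166.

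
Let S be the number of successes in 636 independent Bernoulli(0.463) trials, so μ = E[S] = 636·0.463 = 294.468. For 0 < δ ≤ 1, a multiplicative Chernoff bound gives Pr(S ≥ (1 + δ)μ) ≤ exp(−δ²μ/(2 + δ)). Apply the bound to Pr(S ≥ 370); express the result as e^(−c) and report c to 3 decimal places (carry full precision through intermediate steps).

8.586

Write 370 = (1 + δ)μ, so δ = 370/294.468 − 1 = 0.2565033…
Then the exponent is δ²μ/(2 + δ) = (370 − μ)² / (μ·(2 + δ)) = 8.585941.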